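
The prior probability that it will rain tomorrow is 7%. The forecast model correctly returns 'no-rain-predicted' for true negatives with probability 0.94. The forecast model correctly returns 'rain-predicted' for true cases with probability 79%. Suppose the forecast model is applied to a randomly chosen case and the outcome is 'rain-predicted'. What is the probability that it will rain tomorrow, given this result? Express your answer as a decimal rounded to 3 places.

P(H | E) ≈ 0.498

Let H be the event that it will rain tomorrow. P(H) = 0.07, so P(¬H) = 0.93. With E the 'rain-predicted' result, P(E|H) = 0.79 and P(E|¬H) = 0.06.
P(E) = 0.79·0.07 + 0.06·0.93 = 0.055300 + 0.055800 = 0.11110.
By Bayes' theorem, P(H|E) = 0.055300 / 0.11110 = 0.498.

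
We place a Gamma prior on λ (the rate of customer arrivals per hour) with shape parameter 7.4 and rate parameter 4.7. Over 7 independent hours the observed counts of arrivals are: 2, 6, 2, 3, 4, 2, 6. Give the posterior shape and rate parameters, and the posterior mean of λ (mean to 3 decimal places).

Posterior: Gamma(shape=32.4, rate=11.7); mean ≈ 2.769

Total count ∑xᵢ = 25 over n = 7 hours.
Gamma is conjugate to the Poisson likelihood: posterior is Gamma(shape = 7.4+25 = 32.4, rate = 4.7+7 = 11.7).
E[λ | data] = 32.4/11.7 = 2.769.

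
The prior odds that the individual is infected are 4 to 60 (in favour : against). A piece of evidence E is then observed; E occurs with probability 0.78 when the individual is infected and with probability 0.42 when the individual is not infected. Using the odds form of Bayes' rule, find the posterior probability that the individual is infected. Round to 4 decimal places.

Prior odds = 4/60 = 0.066667.
Likelihood ratio for E = 0.78/0.42 = 1.8571.
Posterior odds = prior odds × LR = 0.12381.
Posterior probability = odds/(1+odds) = 0.12381/1.1238 = 0.1102.

Posterior probability ≈ 0.1102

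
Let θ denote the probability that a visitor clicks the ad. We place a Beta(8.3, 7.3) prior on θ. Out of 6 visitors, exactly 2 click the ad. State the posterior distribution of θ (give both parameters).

Posterior: Beta(10.3, 11.3)

Observing 2 successes and 4 failures updates Beta(8.3, 7.3) by adding the success and failure counts to the two shape parameters: α = 8.3+2 = 10.3, β = 7.3+4 = 11.3.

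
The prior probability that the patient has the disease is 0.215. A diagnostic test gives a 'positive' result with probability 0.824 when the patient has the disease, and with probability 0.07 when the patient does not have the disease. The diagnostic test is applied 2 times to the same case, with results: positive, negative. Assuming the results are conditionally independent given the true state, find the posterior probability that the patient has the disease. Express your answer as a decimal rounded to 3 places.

Posterior P(H) ≈ 0.379

With H the event that the patient has the disease, the joint likelihood of the observed sequence is P(data|H) = 0.824·0.176 = 0.14502 and P(data|¬H) = 0.07·0.93 = 0.065100.
Bayes: P(H|data) = 0.215·0.14502 / (0.215·0.14502 + 0.785·0.065100) = 0.031180/0.082284 = 0.3789.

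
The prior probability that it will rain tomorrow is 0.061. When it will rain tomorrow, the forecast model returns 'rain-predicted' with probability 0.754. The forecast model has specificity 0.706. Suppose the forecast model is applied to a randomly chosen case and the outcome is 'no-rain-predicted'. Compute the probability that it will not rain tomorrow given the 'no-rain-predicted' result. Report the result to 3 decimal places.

Write H for 'it will rain tomorrow'. Prior odds H:¬H = 0.061/0.939 = 0.064963. For the 'no-rain-predicted' outcome, the likelihood ratio is 0.246/0.706 = 0.34844.
Posterior odds = 0.064963 × 0.34844 = 0.022636, so P(H|E) = 0.022636/(1+0.022636) = 0.022. Then P(¬H|E) = 1 − 0.022 = 0.978.

P(¬H | E) ≈ 0.978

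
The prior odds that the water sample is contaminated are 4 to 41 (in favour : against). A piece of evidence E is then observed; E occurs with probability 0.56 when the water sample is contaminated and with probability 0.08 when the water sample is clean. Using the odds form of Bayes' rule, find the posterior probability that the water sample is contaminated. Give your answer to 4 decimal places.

Posterior probability ≈ 0.4058

Prior odds = 4/41 = 0.097561. In log-odds, ln(0.097561) = -2.3273.
Add log likelihood ratio: ln(7.0000) = 1.9459.
Posterior log-odds = -0.38137, so posterior odds = exp(-0.38137) = 0.68293. Converting, P(H|E) = 0.68293/1.6829 = 0.4058.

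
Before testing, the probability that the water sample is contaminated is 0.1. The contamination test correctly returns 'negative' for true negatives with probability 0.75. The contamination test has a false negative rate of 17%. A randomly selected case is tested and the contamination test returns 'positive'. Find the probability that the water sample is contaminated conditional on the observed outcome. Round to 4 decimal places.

Let H be the event that the water sample is contaminated. P(H) = 0.1, so P(¬H) = 0.9. With E the 'positive' result, P(E|H) = 0.83 and P(E|¬H) = 0.25.
P(E) = 0.83·0.1 + 0.25·0.9 = 0.083000 + 0.22500 = 0.30800.
By Bayes' theorem, P(H|E) = 0.083000 / 0.30800 = 0.2695.

P(H | E) ≈ 0.2695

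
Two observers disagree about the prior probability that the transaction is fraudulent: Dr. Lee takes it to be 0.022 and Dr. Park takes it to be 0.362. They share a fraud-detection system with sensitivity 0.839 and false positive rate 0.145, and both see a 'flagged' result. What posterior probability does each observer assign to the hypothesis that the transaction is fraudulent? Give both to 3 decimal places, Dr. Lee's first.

P('+'|H) = 0.839, P('+'|¬H) = 0.145.
Dr. Lee: numerator 0.839·0.022 = 0.018458; evidence = 0.018458+0.145·0.978 = 0.16027; posterior = 0.115.
Dr. Park: numerator 0.839·0.362 = 0.30372; evidence = 0.30372+0.145·0.638 = 0.39623; posterior = 0.767.

Dr. Lee: 0.115; Dr. Park: 0.767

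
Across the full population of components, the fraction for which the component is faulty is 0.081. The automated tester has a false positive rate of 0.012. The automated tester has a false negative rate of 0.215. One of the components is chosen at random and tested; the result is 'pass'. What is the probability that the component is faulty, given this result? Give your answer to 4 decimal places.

Write H for 'the component is faulty'. Prior odds H:¬H = 0.081/0.919 = 0.088139. For the 'pass' outcome, the likelihood ratio is 0.215/0.988 = 0.21761.
Posterior odds = 0.088139 × 0.21761 = 0.019180, so P(H|E) = 0.019180/(1+0.019180) = 0.0188.

P(H | E) ≈ 0.0188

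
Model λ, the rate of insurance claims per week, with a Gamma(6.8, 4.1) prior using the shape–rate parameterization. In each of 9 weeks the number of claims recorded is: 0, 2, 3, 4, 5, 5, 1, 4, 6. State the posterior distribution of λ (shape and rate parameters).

Posterior: Gamma(shape=36.8, rate=13.1)

Total count ∑xᵢ = 30 over n = 9 weeks.
Gamma is conjugate to the Poisson likelihood: posterior is Gamma(shape = 6.8+30 = 36.8, rate = 4.1+9 = 13.1).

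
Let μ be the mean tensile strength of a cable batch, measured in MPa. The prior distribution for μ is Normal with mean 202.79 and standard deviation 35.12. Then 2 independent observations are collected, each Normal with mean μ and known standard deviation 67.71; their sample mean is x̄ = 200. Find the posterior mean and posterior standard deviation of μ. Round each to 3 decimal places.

Prior precision 1/τ₀² = 1/35.12² = 0.00081076; data precision n/σ² = 2/67.71² = 0.00043624.
Posterior precision = 0.00081076 + 0.00043624 = 0.00124700, giving posterior SD = 1/√0.00124700 = 28.318.
Posterior mean = (0.00081076·202.79 + 0.00043624·200) / 0.00124700 = 201.814.

Posterior mean ≈ 201.814; posterior SD ≈ 28.318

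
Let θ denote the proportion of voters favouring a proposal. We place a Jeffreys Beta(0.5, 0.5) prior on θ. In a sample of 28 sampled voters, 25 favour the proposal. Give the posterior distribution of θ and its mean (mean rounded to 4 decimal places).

The binomial likelihood is conjugate to the Beta prior: with 25 successes and 3 failures, the posterior is Beta(0.5+25, 0.5+3) = Beta(25.5, 3.5).
Posterior mean = α/(α+β) = 25.5/29 = 0.8793.

Posterior: Beta(25.5, 3.5); mean ≈ 0.8793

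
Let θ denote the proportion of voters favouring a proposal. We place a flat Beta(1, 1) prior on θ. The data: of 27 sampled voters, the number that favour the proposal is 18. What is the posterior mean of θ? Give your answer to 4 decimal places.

Posterior mean ≈ 0.6552

Observing 18 successes and 9 failures updates Beta(1, 1) by adding the success and failure counts to the two shape parameters: α = 1+18 = 19, β = 1+9 = 10.
E[θ | data] = 19/(19+10) = 0.6552.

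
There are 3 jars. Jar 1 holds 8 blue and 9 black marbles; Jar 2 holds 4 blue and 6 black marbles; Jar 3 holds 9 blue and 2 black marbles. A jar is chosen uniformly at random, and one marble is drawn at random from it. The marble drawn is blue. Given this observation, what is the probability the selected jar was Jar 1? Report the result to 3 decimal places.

Posterior probability ≈ 0.279

Tabulate prior·likelihood by source: [1] prior 0.333333, lik 0.4706, product 0.1569; [2] prior 0.333333, lik 0.4, product 0.1333; [3] prior 0.333333, lik 0.8182, product 0.2727.
Normalizing constant = 0.56292; the posterior for Jar 1 is its product over the sum, 0.1569/0.56292 = 0.279.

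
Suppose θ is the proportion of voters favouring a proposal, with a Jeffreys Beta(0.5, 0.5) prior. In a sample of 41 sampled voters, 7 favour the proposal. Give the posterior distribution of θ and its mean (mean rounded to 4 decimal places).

Posterior: Beta(7.5, 34.5); mean ≈ 0.1786

Observing 7 successes and 34 failures updates Beta(0.5, 0.5) by adding the success and failure counts to the two shape parameters: α = 0.5+7 = 7.5, β = 0.5+34 = 34.5.
E[θ | data] = 7.5/(7.5+34.5) = 0.1786.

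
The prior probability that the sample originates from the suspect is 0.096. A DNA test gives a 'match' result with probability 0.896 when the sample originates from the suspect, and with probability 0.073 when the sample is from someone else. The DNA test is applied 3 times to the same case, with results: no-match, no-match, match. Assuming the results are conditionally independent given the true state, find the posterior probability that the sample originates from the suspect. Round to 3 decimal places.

Let H be the event that the sample originates from the suspect; start with P(H) = 0.096. P('match'|H) = 0.896, P('match'|¬H) = 0.073.
Update on result 1 ('no-match'): P(H) ← 0.104·0.0960 / (0.104·0.0960 + 0.927·0.9040) = 0.0099840/0.84799 = 0.0118.
Update on result 2 ('no-match'): P(H) ← 0.104·0.0118 / (0.104·0.0118 + 0.927·0.9882) = 0.0012245/0.91731 = 0.0013.
Update on result 3 ('match'): P(H) ← 0.896·0.0013 / (0.896·0.0013 + 0.073·0.9987) = 0.0011960/0.074099 = 0.0161.

Posterior P(H) ≈ 0.016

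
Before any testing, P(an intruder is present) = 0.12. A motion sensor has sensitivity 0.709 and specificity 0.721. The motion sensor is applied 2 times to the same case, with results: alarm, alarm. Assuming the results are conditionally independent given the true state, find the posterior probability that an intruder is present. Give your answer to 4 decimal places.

Let H be the event that an intruder is present; start with P(H) = 0.12. P('alarm'|H) = 0.709, P('alarm'|¬H) = 0.279.
Update on result 1 ('alarm'): P(H) ← 0.709·0.1200 / (0.709·0.1200 + 0.279·0.8800) = 0.085080/0.33060 = 0.2574.
Update on result 2 ('alarm'): P(H) ← 0.709·0.2574 / (0.709·0.2574 + 0.279·0.7426) = 0.18246/0.38966 = 0.4683.

Posterior P(H) ≈ 0.4683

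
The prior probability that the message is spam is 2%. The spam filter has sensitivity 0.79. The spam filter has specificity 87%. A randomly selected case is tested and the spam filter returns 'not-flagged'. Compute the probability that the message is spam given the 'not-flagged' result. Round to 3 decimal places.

Let H be the event that the message is spam. P(H) = 0.02, so P(¬H) = 0.98. With E the 'not-flagged' result, P(E|H) = 0.21 and P(E|¬H) = 0.87.
P(E) = 0.21·0.02 + 0.87·0.98 = 0.0042000 + 0.85260 = 0.85680.
By Bayes' theorem, P(H|E) = 0.0042000 / 0.85680 = 0.005.

P(H | E) ≈ 0.005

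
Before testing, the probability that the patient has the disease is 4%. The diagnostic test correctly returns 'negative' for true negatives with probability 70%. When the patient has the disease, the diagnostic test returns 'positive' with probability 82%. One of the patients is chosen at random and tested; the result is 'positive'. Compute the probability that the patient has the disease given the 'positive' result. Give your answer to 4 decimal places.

P(H | E) ≈ 0.1022

Let H be the event that the patient has the disease. P(H) = 0.04, so P(¬H) = 0.96. With E the 'positive' result, P(E|H) = 0.82 and P(E|¬H) = 0.3.
P(E) = 0.82·0.04 + 0.3·0.96 = 0.032800 + 0.28800 = 0.32080.
By Bayes' theorem, P(H|E) = 0.032800 / 0.32080 = 0.1022.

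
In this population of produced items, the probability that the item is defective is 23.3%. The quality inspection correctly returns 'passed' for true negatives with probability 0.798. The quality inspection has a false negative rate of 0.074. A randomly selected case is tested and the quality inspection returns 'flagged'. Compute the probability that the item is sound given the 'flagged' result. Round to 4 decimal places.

Write H for 'the item is defective'. Prior odds H:¬H = 0.233/0.767 = 0.30378. For the 'flagged' outcome, the likelihood ratio is 0.926/0.202 = 4.5842.
Posterior odds = 0.30378 × 4.5842 = 1.3926, so P(H|E) = 1.3926/(1+1.3926) = 0.5820. Then P(¬H|E) = 1 − 0.5820 = 0.4180.

P(¬H | E) ≈ 0.4180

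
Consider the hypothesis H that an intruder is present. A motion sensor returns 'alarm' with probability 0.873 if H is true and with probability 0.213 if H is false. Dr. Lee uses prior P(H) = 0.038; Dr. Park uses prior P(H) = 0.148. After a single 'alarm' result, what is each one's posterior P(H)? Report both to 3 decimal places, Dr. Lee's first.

Dr. Lee: 0.139; Dr. Park: 0.416

The likelihood ratio for an 'alarm' result is 0.873/0.213 = 4.0986.
Dr. Lee: prior odds 0.038/0.962 = 0.039501; posterior odds 0.16190; posterior probability 0.139.
Dr. Park: prior odds 0.148/0.852 = 0.17371; posterior odds 0.71196; posterior probability 0.416.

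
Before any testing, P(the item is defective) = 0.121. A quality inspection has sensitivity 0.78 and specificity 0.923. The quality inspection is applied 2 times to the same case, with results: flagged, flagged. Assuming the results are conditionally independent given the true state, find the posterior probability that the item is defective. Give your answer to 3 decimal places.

With H the event that the item is defective, the joint likelihood of the observed sequence is P(data|H) = 0.78·0.78 = 0.60840 and P(data|¬H) = 0.077·0.077 = 0.0059290.
Bayes: P(H|data) = 0.121·0.60840 / (0.121·0.60840 + 0.879·0.0059290) = 0.073616/0.078828 = 0.9339.

Posterior P(H) ≈ 0.934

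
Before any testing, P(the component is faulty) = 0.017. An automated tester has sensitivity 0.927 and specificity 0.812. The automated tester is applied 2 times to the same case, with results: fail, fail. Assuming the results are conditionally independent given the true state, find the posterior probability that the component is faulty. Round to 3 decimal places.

Let H be the event that the component is faulty; start with P(H) = 0.017. P('fail'|H) = 0.927, P('fail'|¬H) = 0.188.
Update on result 1 ('fail'): P(H) ← 0.927·0.0170 / (0.927·0.0170 + 0.188·0.9830) = 0.015759/0.20056 = 0.0786.
Update on result 2 ('fail'): P(H) ← 0.927·0.0786 / (0.927·0.0786 + 0.188·0.9214) = 0.072838/0.24607 = 0.2960.

Posterior P(H) ≈ 0.296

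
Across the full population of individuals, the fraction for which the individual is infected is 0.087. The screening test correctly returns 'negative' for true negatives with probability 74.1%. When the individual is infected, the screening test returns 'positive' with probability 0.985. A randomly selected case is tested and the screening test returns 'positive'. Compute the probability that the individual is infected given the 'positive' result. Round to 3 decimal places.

P(H | E) ≈ 0.266

Write H for 'the individual is infected'. Prior odds H:¬H = 0.087/0.913 = 0.095290. For the 'positive' outcome, the likelihood ratio is 0.985/0.259 = 3.8031.
Posterior odds = 0.095290 × 3.8031 = 0.36240, so P(H|E) = 0.36240/(1+0.36240) = 0.266.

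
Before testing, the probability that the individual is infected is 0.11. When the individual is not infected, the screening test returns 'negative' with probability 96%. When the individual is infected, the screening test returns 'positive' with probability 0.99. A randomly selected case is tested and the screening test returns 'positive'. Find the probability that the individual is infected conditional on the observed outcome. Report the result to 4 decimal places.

Write H for 'the individual is infected'. Prior odds H:¬H = 0.11/0.89 = 0.12360. For the 'positive' outcome, the likelihood ratio is 0.99/0.04 = 24.750.
Posterior odds = 0.12360 × 24.750 = 3.0590, so P(H|E) = 3.0590/(1+3.0590) = 0.7536.

P(H | E) ≈ 0.7536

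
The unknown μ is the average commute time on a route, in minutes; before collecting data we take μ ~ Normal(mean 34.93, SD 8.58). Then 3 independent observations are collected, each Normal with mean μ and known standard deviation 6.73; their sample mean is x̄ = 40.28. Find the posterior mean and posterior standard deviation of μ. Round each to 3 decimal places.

With known σ, the Normal prior is conjugate. Weight on the data is w = (n/σ²)/(n/σ² + 1/τ₀²) = 0.0662355/(0.0662355+0.0135839) = 0.82982.
Posterior mean = w·x̄ + (1−w)·μ₀ = 0.82982·40.28 + 0.17018·34.93 = 39.370. Posterior variance = 1/(0.0662355+0.0135839) = 12.5283, so SD = 3.540.

Posterior mean ≈ 39.370; posterior SD ≈ 3.540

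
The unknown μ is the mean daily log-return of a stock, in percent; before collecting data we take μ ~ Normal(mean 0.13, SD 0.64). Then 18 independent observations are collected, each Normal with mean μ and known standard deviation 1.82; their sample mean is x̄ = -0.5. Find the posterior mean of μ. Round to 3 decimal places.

Posterior mean ≈ -0.305

With known σ, the Normal prior is conjugate. Weight on the data is w = (n/σ²)/(n/σ² + 1/τ₀²) = 5.43413/(5.43413+2.44141) = 0.69000.
Posterior mean = w·x̄ + (1−w)·μ₀ = 0.69000·-0.5 + 0.31000·0.13 = -0.305.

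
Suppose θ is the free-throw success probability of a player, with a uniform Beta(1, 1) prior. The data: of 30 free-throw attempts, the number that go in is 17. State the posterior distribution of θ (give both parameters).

Posterior: Beta(18, 14)

Observing 17 successes and 13 failures updates Beta(1, 1) by adding the success and failure counts to the two shape parameters: α = 1+17 = 18, β = 1+13 = 14.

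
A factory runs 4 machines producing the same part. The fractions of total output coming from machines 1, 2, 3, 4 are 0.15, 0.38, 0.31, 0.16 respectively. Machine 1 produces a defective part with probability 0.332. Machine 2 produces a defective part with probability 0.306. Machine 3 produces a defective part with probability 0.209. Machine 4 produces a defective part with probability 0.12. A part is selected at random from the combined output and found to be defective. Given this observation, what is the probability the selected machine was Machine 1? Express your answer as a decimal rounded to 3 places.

P(defective|M1) = 0.332; P(defective|M2) = 0.306; P(defective|M3) = 0.209; P(defective|M4) = 0.12.
Prior × likelihood for each source: 0.15·0.332=0.04980, 0.38·0.306=0.1163, 0.31·0.209=0.06479, 0.16·0.12=0.01920. Summing gives P(defective) = 0.25007.
P(Machine 1 | defective) = 0.04980 / 0.25007 = 0.199.

Posterior probability ≈ 0.199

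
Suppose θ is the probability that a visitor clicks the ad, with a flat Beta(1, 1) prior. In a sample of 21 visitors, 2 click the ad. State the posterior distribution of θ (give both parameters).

Posterior: Beta(3, 20)

The binomial likelihood is conjugate to the Beta prior: with 2 successes and 19 failures, the posterior is Beta(1+2, 1+19) = Beta(3, 20).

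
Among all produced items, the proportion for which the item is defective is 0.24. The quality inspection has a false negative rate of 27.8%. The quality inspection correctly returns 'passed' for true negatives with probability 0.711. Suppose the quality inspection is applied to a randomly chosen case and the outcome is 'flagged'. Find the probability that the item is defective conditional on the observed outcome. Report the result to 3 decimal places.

P(H | E) ≈ 0.441

Write H for 'the item is defective'. Prior odds H:¬H = 0.24/0.76 = 0.31579. For the 'flagged' outcome, the likelihood ratio is 0.722/0.289 = 2.4983.
Posterior odds = 0.31579 × 2.4983 = 0.78893, so P(H|E) = 0.78893/(1+0.78893) = 0.441.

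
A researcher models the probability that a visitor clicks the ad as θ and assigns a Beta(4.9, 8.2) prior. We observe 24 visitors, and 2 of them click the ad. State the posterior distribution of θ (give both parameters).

Posterior: Beta(6.9, 30.2)

The binomial likelihood is conjugate to the Beta prior: with 2 successes and 22 failures, the posterior is Beta(4.9+2, 8.2+22) = Beta(6.9, 30.2).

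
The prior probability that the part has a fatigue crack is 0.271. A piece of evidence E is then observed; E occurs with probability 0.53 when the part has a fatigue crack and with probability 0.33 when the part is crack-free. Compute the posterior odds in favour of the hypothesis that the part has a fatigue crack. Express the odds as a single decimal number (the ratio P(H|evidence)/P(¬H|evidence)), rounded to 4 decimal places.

Posterior odds ≈ 0.5970

Prior odds = 0.271/(1−0.271) = 0.37174. In log-odds, ln(0.37174) = -0.98955.
Add log likelihood ratio: ln(1.6061) = 0.47378.
Posterior log-odds = -0.51577, so posterior odds = exp(-0.51577) = 0.59704.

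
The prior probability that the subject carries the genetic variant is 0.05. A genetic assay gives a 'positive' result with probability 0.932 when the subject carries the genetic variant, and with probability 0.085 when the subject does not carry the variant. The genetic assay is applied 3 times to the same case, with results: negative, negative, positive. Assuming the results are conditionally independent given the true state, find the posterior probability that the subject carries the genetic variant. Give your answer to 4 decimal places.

Posterior P(H) ≈ 0.0032

With H the event that the subject carries the genetic variant, the joint likelihood of the observed sequence is P(data|H) = 0.068·0.068·0.932 = 0.0043096 and P(data|¬H) = 0.915·0.915·0.085 = 0.071164.
Bayes: P(H|data) = 0.05·0.0043096 / (0.05·0.0043096 + 0.95·0.071164) = 0.00021548/0.067821 = 0.0032.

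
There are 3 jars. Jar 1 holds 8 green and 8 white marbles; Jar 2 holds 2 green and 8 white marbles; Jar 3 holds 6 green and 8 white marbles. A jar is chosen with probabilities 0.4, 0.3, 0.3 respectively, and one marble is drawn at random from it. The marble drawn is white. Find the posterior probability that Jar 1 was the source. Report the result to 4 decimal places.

Posterior probability ≈ 0.3271

P(white|Jar 1) = 0.5; P(white|Jar 2) = 0.8; P(white|Jar 3) = 0.5714.
Prior × likelihood for each source: 0.4·0.5=0.2000, 0.3·0.8=0.2400, 0.3·0.5714=0.1714. Summing gives P(white) = 0.61143.
P(Jar 1 | white) = 0.2000 / 0.61143 = 0.3271.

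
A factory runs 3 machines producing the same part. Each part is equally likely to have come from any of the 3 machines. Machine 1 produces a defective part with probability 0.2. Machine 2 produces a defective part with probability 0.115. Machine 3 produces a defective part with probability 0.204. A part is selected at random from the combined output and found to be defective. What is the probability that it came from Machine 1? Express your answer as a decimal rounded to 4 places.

P(defective|M1) = 0.2; P(defective|M2) = 0.115; P(defective|M3) = 0.204.
Prior × likelihood for each source: 0.333333·0.2=0.06667, 0.333333·0.115=0.03833, 0.333333·0.204=0.06800. Summing gives P(defective) = 0.17300.
P(Machine 1 | defective) = 0.06667 / 0.17300 = 0.3854.

Posterior probability ≈ 0.3854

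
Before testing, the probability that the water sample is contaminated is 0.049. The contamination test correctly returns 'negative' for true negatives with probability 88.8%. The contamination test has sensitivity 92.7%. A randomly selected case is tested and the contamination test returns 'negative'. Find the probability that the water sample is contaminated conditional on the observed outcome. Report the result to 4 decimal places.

P(H | E) ≈ 0.0042

Let H be the event that the water sample is contaminated. P(H) = 0.049, so P(¬H) = 0.951. With E the 'negative' result, P(E|H) = 0.073 and P(E|¬H) = 0.888.
P(E) = 0.073·0.049 + 0.888·0.951 = 0.0035770 + 0.84449 = 0.84807.
By Bayes' theorem, P(H|E) = 0.0035770 / 0.84807 = 0.0042.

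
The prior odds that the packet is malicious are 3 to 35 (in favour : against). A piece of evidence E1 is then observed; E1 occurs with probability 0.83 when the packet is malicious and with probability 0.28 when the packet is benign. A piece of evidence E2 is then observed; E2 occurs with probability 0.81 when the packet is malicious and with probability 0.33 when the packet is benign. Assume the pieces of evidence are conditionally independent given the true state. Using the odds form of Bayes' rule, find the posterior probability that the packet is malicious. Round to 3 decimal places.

Prior odds = 3/35 = 0.085714. In log-odds, ln(0.085714) = -2.4567.
Add log likelihood ratios: ln(2.9643) + ln(2.4545) = 1.9846.
Posterior log-odds = -0.47216, so posterior odds = exp(-0.47216) = 0.62365. Converting, P(H|E) = 0.62365/1.6237 = 0.384.

Posterior probability ≈ 0.384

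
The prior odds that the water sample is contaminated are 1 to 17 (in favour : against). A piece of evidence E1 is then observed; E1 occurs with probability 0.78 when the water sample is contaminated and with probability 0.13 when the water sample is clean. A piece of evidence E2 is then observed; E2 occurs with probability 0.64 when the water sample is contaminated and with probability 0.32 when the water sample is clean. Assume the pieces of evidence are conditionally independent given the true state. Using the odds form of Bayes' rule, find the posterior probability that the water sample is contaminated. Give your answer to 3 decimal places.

Posterior probability ≈ 0.414

Prior odds = 1/17 = 0.058824. In log-odds, ln(0.058824) = -2.8332.
Add log likelihood ratios: ln(6.0000) + ln(2.0000) = 2.4849.
Posterior log-odds = -0.34831, so posterior odds = exp(-0.34831) = 0.70588. Converting, P(H|E) = 0.70588/1.7059 = 0.414.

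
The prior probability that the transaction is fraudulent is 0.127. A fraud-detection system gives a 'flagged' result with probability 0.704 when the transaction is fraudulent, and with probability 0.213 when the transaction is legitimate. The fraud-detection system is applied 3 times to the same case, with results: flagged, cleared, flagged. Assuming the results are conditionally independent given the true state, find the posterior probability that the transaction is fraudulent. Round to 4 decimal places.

Let H be the event that the transaction is fraudulent; start with P(H) = 0.127. P('flagged'|H) = 0.704, P('flagged'|¬H) = 0.213.
Update on result 1 ('flagged'): P(H) ← 0.704·0.1270 / (0.704·0.1270 + 0.213·0.8730) = 0.089408/0.27536 = 0.3247.
Update on result 2 ('cleared'): P(H) ← 0.296·0.3247 / (0.296·0.3247 + 0.787·0.6753) = 0.096111/0.62757 = 0.1531.
Update on result 3 ('flagged'): P(H) ← 0.704·0.1531 / (0.704·0.1531 + 0.213·0.8469) = 0.10782/0.28820 = 0.3741.

Posterior P(H) ≈ 0.3741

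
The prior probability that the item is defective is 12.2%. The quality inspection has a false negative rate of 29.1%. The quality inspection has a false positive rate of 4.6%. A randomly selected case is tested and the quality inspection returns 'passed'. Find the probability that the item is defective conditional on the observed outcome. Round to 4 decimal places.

Let H be the event that the item is defective. P(H) = 0.122, so P(¬H) = 0.878. With E the 'passed' result, P(E|H) = 0.291 and P(E|¬H) = 0.954.
P(E) = 0.291·0.122 + 0.954·0.878 = 0.035502 + 0.83761 = 0.87311.
By Bayes' theorem, P(H|E) = 0.035502 / 0.87311 = 0.0407.

P(H | E) ≈ 0.0407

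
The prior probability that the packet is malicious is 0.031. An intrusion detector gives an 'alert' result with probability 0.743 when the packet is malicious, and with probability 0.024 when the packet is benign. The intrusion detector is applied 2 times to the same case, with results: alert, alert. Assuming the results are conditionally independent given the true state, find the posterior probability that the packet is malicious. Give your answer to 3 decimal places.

Let H be the event that the packet is malicious; start with P(H) = 0.031. P('alert'|H) = 0.743, P('alert'|¬H) = 0.024.
Update on result 1 ('alert'): P(H) ← 0.743·0.0310 / (0.743·0.0310 + 0.024·0.9690) = 0.023033/0.046289 = 0.4976.
Update on result 2 ('alert'): P(H) ← 0.743·0.4976 / (0.743·0.4976 + 0.024·0.5024) = 0.36971/0.38177 = 0.9684.

Posterior P(H) ≈ 0.968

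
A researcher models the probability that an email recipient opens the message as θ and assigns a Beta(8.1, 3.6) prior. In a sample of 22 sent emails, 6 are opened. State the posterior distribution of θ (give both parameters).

Posterior: Beta(14.1, 19.6)

Observing 6 successes and 16 failures updates Beta(8.1, 3.6) by adding the success and failure counts to the two shape parameters: α = 8.1+6 = 14.1, β = 3.6+16 = 19.6.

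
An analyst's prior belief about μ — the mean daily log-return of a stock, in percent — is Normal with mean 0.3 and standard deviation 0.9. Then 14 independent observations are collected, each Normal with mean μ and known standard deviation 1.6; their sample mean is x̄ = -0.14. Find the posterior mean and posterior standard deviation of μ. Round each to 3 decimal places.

Posterior mean ≈ -0.059; posterior SD ≈ 0.386

Prior precision 1/τ₀² = 1/0.9² = 1.23457; data precision n/σ² = 14/1.6² = 5.46875.
Posterior precision = 1.23457 + 5.46875 = 6.70332, giving posterior SD = 1/√6.70332 = 0.386.
Posterior mean = (1.23457·0.3 + 5.46875·-0.14) / 6.70332 = -0.059.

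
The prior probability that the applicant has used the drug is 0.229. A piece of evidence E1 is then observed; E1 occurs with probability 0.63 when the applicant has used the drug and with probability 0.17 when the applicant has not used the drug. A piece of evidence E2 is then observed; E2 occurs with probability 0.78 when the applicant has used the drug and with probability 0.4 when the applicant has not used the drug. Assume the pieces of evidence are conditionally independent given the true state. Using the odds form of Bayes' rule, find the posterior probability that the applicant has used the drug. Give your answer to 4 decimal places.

Posterior probability ≈ 0.6822

Prior odds = 0.229/(1−0.229) = 0.29702.
Likelihood ratio for E1 = 0.63/0.17 = 3.7059.
Likelihood ratio for E2 = 0.78/0.4 = 1.9500.
Posterior odds = prior odds × LR₁ × LR₂ = 2.1464.
Posterior probability = odds/(1+odds) = 2.1464/3.1464 = 0.6822.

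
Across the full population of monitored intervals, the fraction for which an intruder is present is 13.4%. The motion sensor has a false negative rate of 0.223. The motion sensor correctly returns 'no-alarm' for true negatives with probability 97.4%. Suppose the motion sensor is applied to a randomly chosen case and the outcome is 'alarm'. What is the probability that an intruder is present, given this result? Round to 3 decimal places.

P(H | E) ≈ 0.822

Let H be the event that an intruder is present. P(H) = 0.134, so P(¬H) = 0.866. With E the 'alarm' result, P(E|H) = 0.777 and P(E|¬H) = 0.026.
P(E) = 0.777·0.134 + 0.026·0.866 = 0.10412 + 0.022516 = 0.12663.
By Bayes' theorem, P(H|E) = 0.10412 / 0.12663 = 0.822.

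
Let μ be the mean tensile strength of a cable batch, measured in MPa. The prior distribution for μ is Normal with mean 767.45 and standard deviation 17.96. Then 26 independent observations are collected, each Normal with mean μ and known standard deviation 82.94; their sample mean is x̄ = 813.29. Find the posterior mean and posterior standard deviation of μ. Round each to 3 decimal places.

Posterior mean ≈ 792.633; posterior SD ≈ 12.056

Prior precision 1/τ₀² = 1/17.96² = 0.00310018; data precision n/σ² = 26/82.94² = 0.00377960.
Posterior precision = 0.00310018 + 0.00377960 = 0.00687978, giving posterior SD = 1/√0.00687978 = 12.056.
Posterior mean = (0.00310018·767.45 + 0.00377960·813.29) / 0.00687978 = 792.633.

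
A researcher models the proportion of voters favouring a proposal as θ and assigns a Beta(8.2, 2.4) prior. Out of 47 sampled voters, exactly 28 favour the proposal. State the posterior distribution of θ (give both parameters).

Posterior: Beta(36.2, 21.4)

The binomial likelihood is conjugate to the Beta prior: with 28 successes and 19 failures, the posterior is Beta(8.2+28, 2.4+19) = Beta(36.2, 21.4).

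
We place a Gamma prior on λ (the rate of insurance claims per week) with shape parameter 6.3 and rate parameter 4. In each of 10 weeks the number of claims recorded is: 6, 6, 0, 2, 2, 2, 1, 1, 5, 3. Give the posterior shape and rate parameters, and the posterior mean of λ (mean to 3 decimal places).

Posterior: Gamma(shape=34.3, rate=14); mean ≈ 2.450

The Poisson likelihood adds the total count to the shape and the number of exposure periods to the rate. Here ∑xᵢ = 28 and n = 10, so shape 6.3→34.3 and rate 4→14.
Posterior mean = shape/rate = 34.3/14 = 2.450.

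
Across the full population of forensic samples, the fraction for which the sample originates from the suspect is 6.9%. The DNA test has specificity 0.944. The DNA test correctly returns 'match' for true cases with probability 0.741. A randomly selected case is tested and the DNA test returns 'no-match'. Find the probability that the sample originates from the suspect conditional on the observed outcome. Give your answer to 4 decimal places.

Let H be the event that the sample originates from the suspect. P(H) = 0.069, so P(¬H) = 0.931. With E the 'no-match' result, P(E|H) = 0.259 and P(E|¬H) = 0.944.
P(E) = 0.259·0.069 + 0.944·0.931 = 0.017871 + 0.87886 = 0.89673.
By Bayes' theorem, P(H|E) = 0.017871 / 0.89673 = 0.0199.

P(H | E) ≈ 0.0199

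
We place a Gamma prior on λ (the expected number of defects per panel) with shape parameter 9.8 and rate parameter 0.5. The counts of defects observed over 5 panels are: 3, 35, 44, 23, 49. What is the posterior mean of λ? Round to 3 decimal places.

Posterior mean ≈ 29.782

The Poisson likelihood adds the total count to the shape and the number of exposure periods to the rate. Here ∑xᵢ = 154 and n = 5, so shape 9.8→163.8 and rate 0.5→5.5.
Posterior mean = shape/rate = 163.8/5.5 = 29.782.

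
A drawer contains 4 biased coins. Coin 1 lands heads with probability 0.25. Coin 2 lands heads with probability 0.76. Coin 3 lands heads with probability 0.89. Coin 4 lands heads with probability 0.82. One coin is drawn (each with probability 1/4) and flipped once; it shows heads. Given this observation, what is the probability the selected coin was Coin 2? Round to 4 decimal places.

Posterior probability ≈ 0.2794

Tabulate prior·likelihood by source: [1] prior 0.25, lik 0.25, product 0.06250; [2] prior 0.25, lik 0.76, product 0.1900; [3] prior 0.25, lik 0.89, product 0.2225; [4] prior 0.25, lik 0.82, product 0.2050.
Normalizing constant = 0.68000; the posterior for Coin 2 is its product over the sum, 0.1900/0.68000 = 0.2794.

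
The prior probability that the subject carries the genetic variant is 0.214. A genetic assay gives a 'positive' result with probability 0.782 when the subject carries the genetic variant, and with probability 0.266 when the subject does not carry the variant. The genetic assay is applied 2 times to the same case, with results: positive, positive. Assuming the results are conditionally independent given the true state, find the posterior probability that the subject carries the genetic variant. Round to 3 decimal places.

With H the event that the subject carries the genetic variant, the joint likelihood of the observed sequence is P(data|H) = 0.782·0.782 = 0.61152 and P(data|¬H) = 0.266·0.266 = 0.070756.
Bayes: P(H|data) = 0.214·0.61152 / (0.214·0.61152 + 0.786·0.070756) = 0.13087/0.18648 = 0.7018.

Posterior P(H) ≈ 0.702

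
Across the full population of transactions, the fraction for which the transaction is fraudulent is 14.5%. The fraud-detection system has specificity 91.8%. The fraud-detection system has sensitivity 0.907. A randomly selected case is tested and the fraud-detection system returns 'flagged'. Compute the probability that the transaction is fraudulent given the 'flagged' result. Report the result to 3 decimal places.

P(H | E) ≈ 0.652

Let H be the event that the transaction is fraudulent. P(H) = 0.145, so P(¬H) = 0.855. With E the 'flagged' result, P(E|H) = 0.907 and P(E|¬H) = 0.082.
P(E) = 0.907·0.145 + 0.082·0.855 = 0.13151 + 0.070110 = 0.20162.
By Bayes' theorem, P(H|E) = 0.13151 / 0.20162 = 0.652.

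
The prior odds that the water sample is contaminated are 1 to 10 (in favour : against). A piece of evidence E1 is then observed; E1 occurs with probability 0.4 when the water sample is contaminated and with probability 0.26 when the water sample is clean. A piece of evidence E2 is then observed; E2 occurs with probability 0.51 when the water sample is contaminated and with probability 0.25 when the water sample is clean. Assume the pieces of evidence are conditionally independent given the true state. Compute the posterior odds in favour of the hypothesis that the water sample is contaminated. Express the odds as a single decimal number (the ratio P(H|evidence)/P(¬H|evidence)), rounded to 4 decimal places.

Posterior odds ≈ 0.3138

Prior odds = 1/10 = 0.10000. In log-odds, ln(0.10000) = -2.3026.
Add log likelihood ratios: ln(1.5385) + ln(2.0400) = 1.1437.
Posterior log-odds = -1.1589, so posterior odds = exp(-1.1589) = 0.31385.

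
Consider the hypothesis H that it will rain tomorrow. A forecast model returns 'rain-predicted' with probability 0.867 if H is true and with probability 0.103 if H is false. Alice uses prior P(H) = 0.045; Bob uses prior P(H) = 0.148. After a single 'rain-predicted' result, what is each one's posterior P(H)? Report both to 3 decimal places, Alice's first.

Alice: 0.284; Bob: 0.594

The likelihood ratio for a 'rain-predicted' result is 0.867/0.103 = 8.4175.
Alice: prior odds 0.045/0.955 = 0.047120; posterior odds 0.39663; posterior probability 0.284.
Bob: prior odds 0.148/0.852 = 0.17371; posterior odds 1.4622; posterior probability 0.594.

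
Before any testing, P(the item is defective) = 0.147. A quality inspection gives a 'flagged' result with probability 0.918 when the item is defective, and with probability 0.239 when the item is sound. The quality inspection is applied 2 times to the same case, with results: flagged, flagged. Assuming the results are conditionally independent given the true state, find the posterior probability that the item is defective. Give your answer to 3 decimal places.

Posterior P(H) ≈ 0.718

With H the event that the item is defective, the joint likelihood of the observed sequence is P(data|H) = 0.918·0.918 = 0.84272 and P(data|¬H) = 0.239·0.239 = 0.057121.
Bayes: P(H|data) = 0.147·0.84272 / (0.147·0.84272 + 0.853·0.057121) = 0.12388/0.17260 = 0.7177.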